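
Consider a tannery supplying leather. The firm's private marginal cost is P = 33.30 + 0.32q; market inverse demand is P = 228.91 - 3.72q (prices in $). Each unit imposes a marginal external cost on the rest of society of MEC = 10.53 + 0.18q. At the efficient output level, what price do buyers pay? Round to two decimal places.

Social marginal cost = private MC + MEC = 43.83 + 0.50q.
Set SMC = demand: 43.83 + 0.50q = 228.91 - 3.72q → q* = 43.8578.
Consumer price on the demand curve at q*: 228.91 − 3.72×43.8578 = 65.7590.

P = $65.76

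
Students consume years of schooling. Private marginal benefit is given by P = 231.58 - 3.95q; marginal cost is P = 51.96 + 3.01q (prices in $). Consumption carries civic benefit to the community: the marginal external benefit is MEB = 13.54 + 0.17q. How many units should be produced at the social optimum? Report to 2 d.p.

Social marginal benefit = demand + MEB = 245.12 - 3.78q.
Set SMB = MC: 245.12 - 3.78q = 51.96 + 3.01q → q* = 28.4477.

q* = 28.45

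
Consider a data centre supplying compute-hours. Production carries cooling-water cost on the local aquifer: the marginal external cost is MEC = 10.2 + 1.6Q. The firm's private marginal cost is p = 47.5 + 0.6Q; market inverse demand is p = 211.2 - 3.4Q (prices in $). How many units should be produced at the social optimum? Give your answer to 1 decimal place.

Q* = 27.4

Social marginal cost = private MC + MEC = 57.7 + 2.2Q.
Set SMC = demand: 57.7 + 2.2Q = 211.2 - 3.4Q → Q* = 27.4107.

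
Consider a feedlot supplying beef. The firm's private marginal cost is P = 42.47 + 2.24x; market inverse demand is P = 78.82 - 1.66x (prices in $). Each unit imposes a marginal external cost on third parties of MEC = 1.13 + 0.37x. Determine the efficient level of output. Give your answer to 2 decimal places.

x* = 8.25

Social marginal cost = private MC + MEC = 43.60 + 2.61x.
Set SMC = demand: 43.60 + 2.61x = 78.82 - 1.66x → x* = 8.2482.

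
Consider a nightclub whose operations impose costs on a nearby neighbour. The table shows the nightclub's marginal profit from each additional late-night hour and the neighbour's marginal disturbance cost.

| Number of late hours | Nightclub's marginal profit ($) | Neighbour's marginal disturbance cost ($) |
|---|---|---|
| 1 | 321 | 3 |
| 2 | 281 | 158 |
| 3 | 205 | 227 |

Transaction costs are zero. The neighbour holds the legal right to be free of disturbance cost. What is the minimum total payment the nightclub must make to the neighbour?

Efficient level: marginal profit ≥ marginal disturbance cost through level 2, so k* = 2.
With the neighbour holding the right, the nightclub must at least compensate total damage at k*: 3 + 158 = 161.

$161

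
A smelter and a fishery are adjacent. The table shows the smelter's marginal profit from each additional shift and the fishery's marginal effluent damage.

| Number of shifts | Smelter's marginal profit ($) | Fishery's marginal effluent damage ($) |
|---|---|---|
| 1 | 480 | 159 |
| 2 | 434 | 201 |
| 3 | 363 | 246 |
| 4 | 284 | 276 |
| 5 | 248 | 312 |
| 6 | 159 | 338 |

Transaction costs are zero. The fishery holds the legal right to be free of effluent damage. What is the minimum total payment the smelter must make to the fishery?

$882

Efficient level: marginal profit ≥ marginal effluent damage through level 4, so k* = 4.
With the fishery holding the right, the smelter must at least compensate total damage at k*: 159 + 201 + 246 + 276 = 882.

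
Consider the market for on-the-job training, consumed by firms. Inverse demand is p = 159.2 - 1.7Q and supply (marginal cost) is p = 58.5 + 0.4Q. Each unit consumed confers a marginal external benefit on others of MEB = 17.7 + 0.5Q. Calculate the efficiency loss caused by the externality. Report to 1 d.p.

DWL = 542.8

Market equilibrium (private): 58.5 + 0.4Q = 159.2 - 1.7Q → Q_m = 47.9524.
Social marginal benefit = demand + MEB = 176.9 - 1.2Q.
Set SMB = MC: 176.9 - 1.2Q = 58.5 + 0.4Q → Q* = 74.0000.
Height of the DWL triangle at Q_m is SMB(Q_m) − MC(Q_m) = MEB(Q_m) = 41.6762.
DWL = ½ × 26.0476 × 41.6762 = 542.7825.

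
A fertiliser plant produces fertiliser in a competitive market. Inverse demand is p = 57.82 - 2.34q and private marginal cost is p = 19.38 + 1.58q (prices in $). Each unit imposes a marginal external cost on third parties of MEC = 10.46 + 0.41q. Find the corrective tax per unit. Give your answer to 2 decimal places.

tax = $13.11 per unit

Social marginal cost = private MC + MEC = 29.84 + 1.99q.
Set SMC = demand: 29.84 + 1.99q = 57.82 - 2.34q → q* = 6.4619.
The Pigouvian tax equals MEC at q*: 10.46 + 0.41×6.4619 = 13.1094.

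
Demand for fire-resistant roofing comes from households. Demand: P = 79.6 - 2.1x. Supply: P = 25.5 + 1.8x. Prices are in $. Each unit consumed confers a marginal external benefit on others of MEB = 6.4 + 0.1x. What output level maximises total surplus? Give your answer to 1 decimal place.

x* = 15.9

Social marginal benefit = demand + MEB = 86.0 - 2.0x.
Set SMB = MC: 86.0 - 2.0x = 25.5 + 1.8x → x* = 15.9211.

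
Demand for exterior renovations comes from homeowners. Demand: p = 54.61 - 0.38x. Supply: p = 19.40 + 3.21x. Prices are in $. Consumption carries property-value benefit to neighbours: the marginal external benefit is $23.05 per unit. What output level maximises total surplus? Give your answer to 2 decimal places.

Social marginal benefit = demand + MEB = 77.66 - 0.38x.
Set SMB = MC: 77.66 - 0.38x = 19.40 + 3.21x → x* = 16.2284.

x* = 16.23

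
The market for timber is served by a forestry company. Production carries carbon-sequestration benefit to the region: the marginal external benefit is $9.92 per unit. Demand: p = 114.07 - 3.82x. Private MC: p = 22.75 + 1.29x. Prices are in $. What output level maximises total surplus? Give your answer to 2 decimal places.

x* = 19.81

Social marginal cost = private MC − MEB = 12.83 + 1.29x.
Set SMC = demand: 12.83 + 1.29x = 114.07 - 3.82x → x* = 19.8121.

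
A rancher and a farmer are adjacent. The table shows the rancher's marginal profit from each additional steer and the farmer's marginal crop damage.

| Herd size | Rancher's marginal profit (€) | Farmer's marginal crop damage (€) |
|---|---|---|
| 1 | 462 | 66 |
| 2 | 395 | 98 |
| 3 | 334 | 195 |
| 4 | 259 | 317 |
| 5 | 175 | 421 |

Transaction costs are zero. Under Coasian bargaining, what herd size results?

Bargaining reaches the level where marginal profit last exceeds marginal crop damage.
That holds through level 3 (334 ≥ 195) but not at 4 (259 < 317).

3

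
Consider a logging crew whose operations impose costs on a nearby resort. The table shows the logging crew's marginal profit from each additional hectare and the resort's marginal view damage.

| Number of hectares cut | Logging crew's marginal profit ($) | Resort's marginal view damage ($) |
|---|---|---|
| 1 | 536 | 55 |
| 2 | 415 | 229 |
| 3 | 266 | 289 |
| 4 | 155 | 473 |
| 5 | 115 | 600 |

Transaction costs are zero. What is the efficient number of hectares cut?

Bargaining reaches the level where marginal profit last exceeds marginal view damage.
That holds through level 2 (415 ≥ 229) but not at 3 (266 < 289).

2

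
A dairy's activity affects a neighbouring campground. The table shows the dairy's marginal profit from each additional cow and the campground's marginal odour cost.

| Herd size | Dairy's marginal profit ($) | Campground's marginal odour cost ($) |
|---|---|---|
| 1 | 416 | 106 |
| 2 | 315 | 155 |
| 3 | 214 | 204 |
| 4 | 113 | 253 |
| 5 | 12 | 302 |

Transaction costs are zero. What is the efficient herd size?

Bargaining reaches the level where marginal profit last exceeds marginal odour cost.
That holds through level 3 (214 ≥ 204) but not at 4 (113 < 253).

3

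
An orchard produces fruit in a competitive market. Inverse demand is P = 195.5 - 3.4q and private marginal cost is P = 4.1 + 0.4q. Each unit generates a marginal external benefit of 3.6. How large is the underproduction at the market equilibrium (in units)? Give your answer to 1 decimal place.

Market equilibrium (private): 4.1 + 0.4q = 195.5 - 3.4q → q_m = 50.3684.
Social marginal cost = private MC − MEB = 0.5 + 0.4q.
Set SMC = demand: 0.5 + 0.4q = 195.5 - 3.4q → q* = 51.3158.
Gap = |50.3684 − 51.3158| = 0.9474.

0.9 units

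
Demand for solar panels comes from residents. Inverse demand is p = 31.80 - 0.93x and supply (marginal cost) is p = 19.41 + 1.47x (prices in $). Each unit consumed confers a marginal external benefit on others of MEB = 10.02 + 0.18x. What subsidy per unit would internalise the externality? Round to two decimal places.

subsidy = $11.84 per unit

Social marginal benefit = demand + MEB = 41.82 - 0.75x.
Set SMB = MC: 41.82 - 0.75x = 19.41 + 1.47x → x* = 10.0946.
The Pigouvian subsidy equals MEB at x*: 10.02 + 0.18×10.0946 = 11.8370.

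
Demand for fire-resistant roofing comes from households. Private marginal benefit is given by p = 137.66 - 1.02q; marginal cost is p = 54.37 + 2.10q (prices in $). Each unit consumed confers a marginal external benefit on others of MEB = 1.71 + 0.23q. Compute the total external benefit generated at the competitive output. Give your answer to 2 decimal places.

$127.60

Market equilibrium (private): 54.37 + 2.10q = 137.66 - 1.02q → q_m = 26.6955.
Total external benefit = ∫₀^{q_m} (1.71 + 0.23q) dq = 1.71×26.6955 + ½×0.23×26.6955² = 127.6040.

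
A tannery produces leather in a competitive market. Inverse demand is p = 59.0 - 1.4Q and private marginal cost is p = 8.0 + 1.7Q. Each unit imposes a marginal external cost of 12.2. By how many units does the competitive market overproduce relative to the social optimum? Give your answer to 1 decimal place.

3.9 units

Market equilibrium (private): 8.0 + 1.7Q = 59.0 - 1.4Q → Q_m = 16.4516.
Social marginal cost = private MC + MEC = 20.2 + 1.7Q.
Set SMC = demand: 20.2 + 1.7Q = 59.0 - 1.4Q → Q* = 12.5161.
Gap = |16.4516 − 12.5161| = 3.9355.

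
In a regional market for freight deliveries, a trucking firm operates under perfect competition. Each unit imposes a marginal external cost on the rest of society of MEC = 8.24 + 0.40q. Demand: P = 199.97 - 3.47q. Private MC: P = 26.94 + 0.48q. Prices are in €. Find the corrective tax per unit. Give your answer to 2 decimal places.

tax = €23.39 per unit

Social marginal cost = private MC + MEC = 35.18 + 0.88q.
Set SMC = demand: 35.18 + 0.88q = 199.97 - 3.47q → q* = 37.8828.
The Pigouvian tax equals MEC at q*: 8.24 + 0.40×37.8828 = 23.3931.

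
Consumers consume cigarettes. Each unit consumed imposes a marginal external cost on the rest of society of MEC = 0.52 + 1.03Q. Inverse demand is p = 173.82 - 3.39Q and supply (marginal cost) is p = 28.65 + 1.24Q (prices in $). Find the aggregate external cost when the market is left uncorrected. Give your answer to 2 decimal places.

Market equilibrium (private): 28.65 + 1.24Q = 173.82 - 3.39Q → Q_m = 31.3542.
Total external cost = ∫₀^{Q_m} (0.52 + 1.03Q) dQ = 0.52×31.3542 + ½×1.03×31.3542² = 522.5934.

$522.59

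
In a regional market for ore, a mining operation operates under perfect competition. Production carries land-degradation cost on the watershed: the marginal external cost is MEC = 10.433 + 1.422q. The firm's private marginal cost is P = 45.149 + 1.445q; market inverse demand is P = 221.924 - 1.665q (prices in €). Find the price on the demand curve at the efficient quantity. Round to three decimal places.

P = €160.812

Social marginal cost = private MC + MEC = 55.582 + 2.867q.
Set SMC = demand: 55.582 + 2.867q = 221.924 - 1.665q → q* = 36.7039.
Consumer price on the demand curve at q*: 221.924 − 1.665×36.7039 = 160.8120.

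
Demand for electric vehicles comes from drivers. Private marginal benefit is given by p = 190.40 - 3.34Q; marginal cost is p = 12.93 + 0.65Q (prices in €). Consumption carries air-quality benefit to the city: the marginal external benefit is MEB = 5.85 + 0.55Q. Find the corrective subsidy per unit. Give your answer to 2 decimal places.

subsidy = €35.16 per unit

Social marginal benefit = demand + MEB = 196.25 - 2.79Q.
Set SMB = MC: 196.25 - 2.79Q = 12.93 + 0.65Q → Q* = 53.2907.
The Pigouvian subsidy equals MEB at Q*: 5.85 + 0.55×53.2907 = 35.1599.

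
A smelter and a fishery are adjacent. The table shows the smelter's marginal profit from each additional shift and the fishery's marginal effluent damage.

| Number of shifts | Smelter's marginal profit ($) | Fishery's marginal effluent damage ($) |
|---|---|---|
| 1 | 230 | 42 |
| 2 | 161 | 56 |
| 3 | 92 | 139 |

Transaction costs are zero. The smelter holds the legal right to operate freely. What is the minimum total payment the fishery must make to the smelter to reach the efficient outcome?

$92

Left alone the smelter would choose level 3 (marginal profit stays positive).
Efficient level: k* = 2 (marginal profit ≥ marginal effluent damage through 2).
The fishery must at least cover the smelter's forgone profit from cutting 3→2: 92 = 92.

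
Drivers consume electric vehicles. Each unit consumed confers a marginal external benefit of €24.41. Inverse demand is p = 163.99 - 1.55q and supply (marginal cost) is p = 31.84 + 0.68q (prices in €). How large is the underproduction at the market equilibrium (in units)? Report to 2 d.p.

Market equilibrium (private): 31.84 + 0.68q = 163.99 - 1.55q → q_m = 59.2601.
Social marginal benefit = demand + MEB = 188.40 - 1.55q.
Set SMB = MC: 188.40 - 1.55q = 31.84 + 0.68q → q* = 70.2063.
Gap = |59.2601 − 70.2063| = 10.9462.

10.95 units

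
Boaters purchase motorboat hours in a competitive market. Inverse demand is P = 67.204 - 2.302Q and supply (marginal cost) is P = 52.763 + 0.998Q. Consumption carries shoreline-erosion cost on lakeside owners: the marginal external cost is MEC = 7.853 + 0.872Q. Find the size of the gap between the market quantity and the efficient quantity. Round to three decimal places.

2.797 units

Market equilibrium (private): 52.763 + 0.998Q = 67.204 - 2.302Q → Q_m = 4.3761.
Social marginal benefit = demand − MEC = 59.351 - 3.174Q.
Set SMB = MC: 59.351 - 3.174Q = 52.763 + 0.998Q → Q* = 1.5791.
Gap = |4.3761 − 1.5791| = 2.7970.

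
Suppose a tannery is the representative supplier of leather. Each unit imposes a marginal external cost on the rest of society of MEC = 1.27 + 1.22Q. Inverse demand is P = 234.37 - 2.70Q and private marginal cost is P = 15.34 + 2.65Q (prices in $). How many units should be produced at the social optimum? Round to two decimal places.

Q* = 33.14

Social marginal cost = private MC + MEC = 16.61 + 3.87Q.
Set SMC = demand: 16.61 + 3.87Q = 234.37 - 2.70Q → Q* = 33.1446.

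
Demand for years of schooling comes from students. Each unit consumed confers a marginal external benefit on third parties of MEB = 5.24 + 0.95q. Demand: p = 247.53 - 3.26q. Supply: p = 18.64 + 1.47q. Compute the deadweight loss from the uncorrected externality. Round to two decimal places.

DWL = 346.91

Market equilibrium (private): 18.64 + 1.47q = 247.53 - 3.26q → q_m = 48.3911.
Social marginal benefit = demand + MEB = 252.77 - 2.31q.
Set SMB = MC: 252.77 - 2.31q = 18.64 + 1.47q → q* = 61.9392.
The loss is the area between SMB and MC from q* to q_m; with linear curves that's a triangle of height MEB(q_m).
DWL = ½ × 13.5481 × 51.2116 = 346.9099.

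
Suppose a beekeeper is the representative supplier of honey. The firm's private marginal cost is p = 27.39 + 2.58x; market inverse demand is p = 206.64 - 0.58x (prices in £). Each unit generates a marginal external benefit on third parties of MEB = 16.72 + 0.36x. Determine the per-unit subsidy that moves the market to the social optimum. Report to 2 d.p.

Social marginal cost = private MC − MEB = 10.67 + 2.22x.
Set SMC = demand: 10.67 + 2.22x = 206.64 - 0.58x → x* = 69.9893.
The Pigouvian subsidy equals MEB at x*: 16.72 + 0.36×69.9893 = 41.9161.

subsidy = £41.92 per unit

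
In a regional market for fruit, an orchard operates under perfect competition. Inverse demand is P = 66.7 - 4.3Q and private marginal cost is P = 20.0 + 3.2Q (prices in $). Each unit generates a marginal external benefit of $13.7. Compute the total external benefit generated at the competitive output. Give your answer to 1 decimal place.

$85.3

Market equilibrium (private): 20.0 + 3.2Q = 66.7 - 4.3Q → Q_m = 6.2267.
Total external benefit = MEB × Q_m = 13.7 × 6.2267 = 85.3058.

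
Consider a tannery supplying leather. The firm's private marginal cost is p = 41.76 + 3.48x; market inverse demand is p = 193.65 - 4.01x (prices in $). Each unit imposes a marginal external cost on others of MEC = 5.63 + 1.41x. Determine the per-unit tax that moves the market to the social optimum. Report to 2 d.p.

Social marginal cost = private MC + MEC = 47.39 + 4.89x.
Set SMC = demand: 47.39 + 4.89x = 193.65 - 4.01x → x* = 16.4337.
The Pigouvian tax equals MEC at x*: 5.63 + 1.41×16.4337 = 28.8015.

tax = $28.80 per unit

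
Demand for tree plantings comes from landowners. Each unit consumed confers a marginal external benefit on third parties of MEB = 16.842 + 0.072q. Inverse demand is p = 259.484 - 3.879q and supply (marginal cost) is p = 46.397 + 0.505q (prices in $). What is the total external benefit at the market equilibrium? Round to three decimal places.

$903.666

Market equilibrium (private): 46.397 + 0.505q = 259.484 - 3.879q → q_m = 48.6056.
Total external benefit = ∫₀^{q_m} (16.842 + 0.072q) dq = 16.842×48.6056 + ½×0.072×48.6056² = 903.6657.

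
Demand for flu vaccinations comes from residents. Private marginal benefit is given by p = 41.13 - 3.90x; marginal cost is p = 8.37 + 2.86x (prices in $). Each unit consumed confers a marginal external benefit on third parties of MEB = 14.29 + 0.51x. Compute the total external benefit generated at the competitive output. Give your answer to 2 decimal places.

Market equilibrium (private): 8.37 + 2.86x = 41.13 - 3.90x → x_m = 4.8462.
Total external benefit = ∫₀^{x_m} (14.29 + 0.51x) dx = 14.29×4.8462 + ½×0.51×4.8462² = 75.2410.

$75.24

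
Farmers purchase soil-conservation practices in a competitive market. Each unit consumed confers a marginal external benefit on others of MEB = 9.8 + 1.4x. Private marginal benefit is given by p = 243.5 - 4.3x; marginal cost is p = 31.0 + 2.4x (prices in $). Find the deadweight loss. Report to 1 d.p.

DWL = $277.2

Market equilibrium (private): 31.0 + 2.4x = 243.5 - 4.3x → x_m = 31.7164.
Social marginal benefit = demand + MEB = 253.3 - 2.9x.
Set SMB = MC: 253.3 - 2.9x = 31.0 + 2.4x → x* = 41.9434.
The loss is the area between SMB and MC from x* to x_m; with linear curves that's a triangle of height MEB(x_m).
DWL = ½ × 10.2270 × 54.2030 = 277.1670.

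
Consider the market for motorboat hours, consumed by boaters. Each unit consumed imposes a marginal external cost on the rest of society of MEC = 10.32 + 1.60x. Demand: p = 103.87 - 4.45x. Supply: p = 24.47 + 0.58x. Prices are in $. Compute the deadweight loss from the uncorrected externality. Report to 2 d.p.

DWL = $95.45

Market equilibrium (private): 24.47 + 0.58x = 103.87 - 4.45x → x_m = 15.7853.
Social marginal benefit = demand − MEC = 93.55 - 6.05x.
Set SMB = MC: 93.55 - 6.05x = 24.47 + 0.58x → x* = 10.4193.
The welfare-loss triangle has base |x_m − x*| and height MEC(x_m) (the vertical gap between SMB and MC is zero at x* and MEC at x_m).
DWL = ½ × 5.3660 × 35.5765 = 95.4517.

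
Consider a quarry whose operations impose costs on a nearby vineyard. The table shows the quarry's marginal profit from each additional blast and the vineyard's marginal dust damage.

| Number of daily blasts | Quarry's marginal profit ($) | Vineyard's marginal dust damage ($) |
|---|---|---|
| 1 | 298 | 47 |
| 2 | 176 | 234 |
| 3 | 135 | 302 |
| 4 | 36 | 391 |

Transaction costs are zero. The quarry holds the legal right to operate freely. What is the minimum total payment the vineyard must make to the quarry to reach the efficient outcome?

Left alone the quarry would choose level 4 (marginal profit stays positive).
Efficient level: k* = 1 (marginal profit ≥ marginal dust damage through 1).
The vineyard must at least cover the quarry's forgone profit from cutting 4→1: 176 + 135 + 36 = 347.

$347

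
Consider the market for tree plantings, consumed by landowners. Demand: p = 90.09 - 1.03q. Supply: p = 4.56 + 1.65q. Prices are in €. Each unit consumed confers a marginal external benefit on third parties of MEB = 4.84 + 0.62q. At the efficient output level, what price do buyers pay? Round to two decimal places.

Social marginal benefit = demand + MEB = 94.93 - 0.41q.
Set SMB = MC: 94.93 - 0.41q = 4.56 + 1.65q → q* = 43.8689.
Consumer price on the demand curve at q*: 90.09 − 1.03×43.8689 = 44.9050.

P = €44.91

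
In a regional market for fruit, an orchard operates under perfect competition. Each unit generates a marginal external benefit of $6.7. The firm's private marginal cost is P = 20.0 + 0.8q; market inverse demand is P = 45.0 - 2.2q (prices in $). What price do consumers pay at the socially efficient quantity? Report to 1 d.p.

Social marginal cost = private MC − MEB = 13.3 + 0.8q.
Set SMC = demand: 13.3 + 0.8q = 45.0 - 2.2q → q* = 10.5667.
Consumer price on the demand curve at q*: 45.0 − 2.2×10.5667 = 21.7533.

P = $21.8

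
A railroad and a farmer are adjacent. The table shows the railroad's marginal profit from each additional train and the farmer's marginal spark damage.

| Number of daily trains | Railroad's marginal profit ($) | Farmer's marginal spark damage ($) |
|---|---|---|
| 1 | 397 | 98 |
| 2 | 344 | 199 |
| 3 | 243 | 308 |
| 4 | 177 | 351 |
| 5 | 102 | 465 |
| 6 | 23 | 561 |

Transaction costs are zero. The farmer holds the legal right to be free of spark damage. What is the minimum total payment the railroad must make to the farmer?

$297

Efficient level: marginal profit ≥ marginal spark damage through level 2, so k* = 2.
With the farmer holding the right, the railroad must at least compensate total damage at k*: 98 + 199 = 297.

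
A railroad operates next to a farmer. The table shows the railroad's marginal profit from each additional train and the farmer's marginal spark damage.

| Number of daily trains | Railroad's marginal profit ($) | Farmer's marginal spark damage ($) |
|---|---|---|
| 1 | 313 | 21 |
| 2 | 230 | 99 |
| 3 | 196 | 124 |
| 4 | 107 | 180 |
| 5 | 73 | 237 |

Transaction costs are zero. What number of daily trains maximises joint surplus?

Bargaining reaches the level where marginal profit last exceeds marginal spark damage.
That holds through level 3 (196 ≥ 124) but not at 4 (107 < 180).

3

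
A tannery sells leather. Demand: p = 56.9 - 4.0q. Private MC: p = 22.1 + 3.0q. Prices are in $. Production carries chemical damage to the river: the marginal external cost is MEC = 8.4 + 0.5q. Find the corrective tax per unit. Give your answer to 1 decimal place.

tax = $10.2 per unit

Social marginal cost = private MC + MEC = 30.5 + 3.5q.
Set SMC = demand: 30.5 + 3.5q = 56.9 - 4.0q → q* = 3.5200.
The Pigouvian tax equals MEC at q*: 8.4 + 0.5×3.5200 = 10.1600.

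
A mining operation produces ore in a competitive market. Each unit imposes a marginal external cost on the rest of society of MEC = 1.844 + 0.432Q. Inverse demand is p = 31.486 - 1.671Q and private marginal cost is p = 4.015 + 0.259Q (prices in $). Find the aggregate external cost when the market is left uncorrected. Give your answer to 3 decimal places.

$70.008

Market equilibrium (private): 4.015 + 0.259Q = 31.486 - 1.671Q → Q_m = 14.2337.
Total external cost = ∫₀^{Q_m} (1.844 + 0.432Q) dQ = 1.844×14.2337 + ½×0.432×14.2337² = 70.0082.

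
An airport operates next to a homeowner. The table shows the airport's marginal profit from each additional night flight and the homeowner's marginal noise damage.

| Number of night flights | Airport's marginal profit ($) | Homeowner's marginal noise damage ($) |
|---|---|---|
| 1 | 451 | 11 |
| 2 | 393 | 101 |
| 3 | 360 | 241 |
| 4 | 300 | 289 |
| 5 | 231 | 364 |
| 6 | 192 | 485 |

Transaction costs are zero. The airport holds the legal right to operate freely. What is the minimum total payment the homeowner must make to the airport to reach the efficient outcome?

Left alone the airport would choose level 6 (marginal profit stays positive).
Efficient level: k* = 4 (marginal profit ≥ marginal noise damage through 4).
The homeowner must at least cover the airport's forgone profit from cutting 6→4: 231 + 192 = 423.

$423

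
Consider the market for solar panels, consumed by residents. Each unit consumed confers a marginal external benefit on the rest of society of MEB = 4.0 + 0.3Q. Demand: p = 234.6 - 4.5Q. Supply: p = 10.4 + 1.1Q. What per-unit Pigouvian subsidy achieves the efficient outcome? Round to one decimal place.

Social marginal benefit = demand + MEB = 238.6 - 4.2Q.
Set SMB = MC: 238.6 - 4.2Q = 10.4 + 1.1Q → Q* = 43.0566.
The Pigouvian subsidy equals MEB at Q*: 4.0 + 0.3×43.0566 = 16.9170.

subsidy = 16.9 per unit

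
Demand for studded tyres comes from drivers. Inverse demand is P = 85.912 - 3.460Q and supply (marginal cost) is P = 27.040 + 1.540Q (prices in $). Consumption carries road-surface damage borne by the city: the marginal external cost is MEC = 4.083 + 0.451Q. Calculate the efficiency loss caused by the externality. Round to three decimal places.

DWL = $8.093

Market equilibrium (private): 27.040 + 1.540Q = 85.912 - 3.460Q → Q_m = 11.7744.
Social marginal benefit = demand − MEC = 81.829 - 3.911Q.
Set SMB = MC: 81.829 - 3.911Q = 27.040 + 1.540Q → Q* = 10.0512.
Height of the DWL triangle at Q_m is MC(Q_m) − SMB(Q_m) = MEC(Q_m) = 9.3933.
DWL = ½ × 1.7232 × 9.3933 = 8.0933.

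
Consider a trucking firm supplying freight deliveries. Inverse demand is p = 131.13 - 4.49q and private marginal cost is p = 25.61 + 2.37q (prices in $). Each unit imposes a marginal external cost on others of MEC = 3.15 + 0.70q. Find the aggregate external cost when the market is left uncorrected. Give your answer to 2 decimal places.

$131.26

Market equilibrium (private): 25.61 + 2.37q = 131.13 - 4.49q → q_m = 15.3819.
Total external cost = ∫₀^{q_m} (3.15 + 0.70q) dq = 3.15×15.3819 + ½×0.70×15.3819² = 131.2640.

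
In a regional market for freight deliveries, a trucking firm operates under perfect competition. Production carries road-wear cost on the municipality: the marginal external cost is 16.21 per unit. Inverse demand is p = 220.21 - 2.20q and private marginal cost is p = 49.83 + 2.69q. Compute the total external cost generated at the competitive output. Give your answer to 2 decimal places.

Market equilibrium (private): 49.83 + 2.69q = 220.21 - 2.20q → q_m = 34.8425.
Total external cost = MEC × q_m = 16.21 × 34.8425 = 564.7969.

564.80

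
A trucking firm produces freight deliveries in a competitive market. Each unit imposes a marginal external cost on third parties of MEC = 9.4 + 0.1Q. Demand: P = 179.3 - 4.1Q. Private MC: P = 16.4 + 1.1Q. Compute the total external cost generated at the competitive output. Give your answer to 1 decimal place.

Market equilibrium (private): 16.4 + 1.1Q = 179.3 - 4.1Q → Q_m = 31.3269.
Total external cost = ∫₀^{Q_m} (9.4 + 0.1Q) dQ = 9.4×31.3269 + ½×0.1×31.3269² = 343.5416.

343.5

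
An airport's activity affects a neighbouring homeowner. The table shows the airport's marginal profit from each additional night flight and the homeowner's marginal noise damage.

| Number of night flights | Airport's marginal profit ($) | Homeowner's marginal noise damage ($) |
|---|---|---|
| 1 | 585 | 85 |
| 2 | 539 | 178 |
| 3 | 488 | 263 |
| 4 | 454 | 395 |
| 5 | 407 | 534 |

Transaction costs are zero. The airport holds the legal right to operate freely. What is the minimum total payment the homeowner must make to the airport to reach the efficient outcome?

$407

Left alone the airport would choose level 5 (marginal profit stays positive).
Efficient level: k* = 4 (marginal profit ≥ marginal noise damage through 4).
The homeowner must at least cover the airport's forgone profit from cutting 5→4: 407 = 407.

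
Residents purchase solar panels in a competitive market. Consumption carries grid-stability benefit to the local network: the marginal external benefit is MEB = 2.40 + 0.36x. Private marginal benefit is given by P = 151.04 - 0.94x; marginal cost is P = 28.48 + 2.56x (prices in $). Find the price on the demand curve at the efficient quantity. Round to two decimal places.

P = $113.63

Social marginal benefit = demand + MEB = 153.44 - 0.58x.
Set SMB = MC: 153.44 - 0.58x = 28.48 + 2.56x → x* = 39.7962.
Consumer price on the demand curve at x*: 151.04 − 0.94×39.7962 = 113.6316.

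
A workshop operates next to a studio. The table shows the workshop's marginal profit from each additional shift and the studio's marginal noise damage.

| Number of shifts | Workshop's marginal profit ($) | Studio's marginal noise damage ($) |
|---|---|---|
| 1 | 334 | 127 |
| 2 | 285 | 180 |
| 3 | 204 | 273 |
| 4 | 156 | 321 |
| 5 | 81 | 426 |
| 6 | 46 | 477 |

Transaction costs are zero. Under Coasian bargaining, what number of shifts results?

Bargaining reaches the level where marginal profit last exceeds marginal noise damage.
That holds through level 2 (285 ≥ 180) but not at 3 (204 < 273).

2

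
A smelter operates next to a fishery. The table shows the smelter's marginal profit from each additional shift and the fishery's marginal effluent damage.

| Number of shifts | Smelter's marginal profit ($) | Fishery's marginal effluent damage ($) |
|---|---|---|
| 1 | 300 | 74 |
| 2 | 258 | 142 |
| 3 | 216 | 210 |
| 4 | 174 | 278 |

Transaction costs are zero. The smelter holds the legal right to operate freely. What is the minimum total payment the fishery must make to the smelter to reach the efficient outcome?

$174

Left alone the smelter would choose level 4 (marginal profit stays positive).
Efficient level: k* = 3 (marginal profit ≥ marginal effluent damage through 3).
The fishery must at least cover the smelter's forgone profit from cutting 4→3: 174 = 174.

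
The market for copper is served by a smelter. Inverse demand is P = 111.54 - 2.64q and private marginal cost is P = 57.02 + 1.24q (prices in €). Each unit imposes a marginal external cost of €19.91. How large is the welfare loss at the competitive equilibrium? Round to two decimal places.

Market equilibrium (private): 57.02 + 1.24q = 111.54 - 2.64q → q_m = 14.0515.
Social marginal cost = private MC + MEC = 76.93 + 1.24q.
Set SMC = demand: 76.93 + 1.24q = 111.54 - 2.64q → q* = 8.9201.
Height of the DWL triangle at q_m is SMC(q_m) − demand(q_m) = MEC(q_m) = 19.9100.
DWL = ½ × 5.1314 × 19.9100 = 51.0831.

DWL = €51.08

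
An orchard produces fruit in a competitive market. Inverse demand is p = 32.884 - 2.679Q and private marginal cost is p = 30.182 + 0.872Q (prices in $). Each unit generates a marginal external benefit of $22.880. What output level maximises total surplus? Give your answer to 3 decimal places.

Q* = 7.204

Social marginal cost = private MC − MEB = 7.302 + 0.872Q.
Set SMC = demand: 7.302 + 0.872Q = 32.884 - 2.679Q → Q* = 7.2042.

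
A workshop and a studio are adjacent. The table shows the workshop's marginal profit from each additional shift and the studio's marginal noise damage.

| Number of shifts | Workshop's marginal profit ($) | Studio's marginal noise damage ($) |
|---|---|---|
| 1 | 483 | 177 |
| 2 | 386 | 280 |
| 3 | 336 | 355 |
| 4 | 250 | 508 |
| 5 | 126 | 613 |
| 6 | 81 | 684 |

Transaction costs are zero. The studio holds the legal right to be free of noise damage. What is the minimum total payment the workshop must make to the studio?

Efficient level: marginal profit ≥ marginal noise damage through level 2, so k* = 2.
With the studio holding the right, the workshop must at least compensate total damage at k*: 177 + 280 = 457.

$457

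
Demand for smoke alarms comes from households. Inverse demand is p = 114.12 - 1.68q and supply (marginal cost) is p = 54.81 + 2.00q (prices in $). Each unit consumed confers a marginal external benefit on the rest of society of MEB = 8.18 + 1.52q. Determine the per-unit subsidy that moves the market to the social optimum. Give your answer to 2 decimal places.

subsidy = $55.67 per unit

Social marginal benefit = demand + MEB = 122.30 - 0.16q.
Set SMB = MC: 122.30 - 0.16q = 54.81 + 2.00q → q* = 31.2454.
The Pigouvian subsidy equals MEB at q*: 8.18 + 1.52×31.2454 = 55.6730.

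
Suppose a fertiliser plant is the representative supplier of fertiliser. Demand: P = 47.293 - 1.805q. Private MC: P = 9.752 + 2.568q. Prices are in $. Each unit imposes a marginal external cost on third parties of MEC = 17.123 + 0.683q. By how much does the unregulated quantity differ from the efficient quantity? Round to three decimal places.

Market equilibrium (private): 9.752 + 2.568q = 47.293 - 1.805q → q_m = 8.5847.
Social marginal cost = private MC + MEC = 26.875 + 3.251q.
Set SMC = demand: 26.875 + 3.251q = 47.293 - 1.805q → q* = 4.0384.
Gap = |8.5847 − 4.0384| = 4.5463.

4.546 units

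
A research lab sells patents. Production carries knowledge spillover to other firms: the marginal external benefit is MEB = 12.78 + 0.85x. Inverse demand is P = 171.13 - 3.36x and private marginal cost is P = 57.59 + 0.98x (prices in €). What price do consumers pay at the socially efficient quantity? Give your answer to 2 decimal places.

P = €49.52

Social marginal cost = private MC − MEB = 44.81 + 0.13x.
Set SMC = demand: 44.81 + 0.13x = 171.13 - 3.36x → x* = 36.1948.
Consumer price on the demand curve at x*: 171.13 − 3.36×36.1948 = 49.5155.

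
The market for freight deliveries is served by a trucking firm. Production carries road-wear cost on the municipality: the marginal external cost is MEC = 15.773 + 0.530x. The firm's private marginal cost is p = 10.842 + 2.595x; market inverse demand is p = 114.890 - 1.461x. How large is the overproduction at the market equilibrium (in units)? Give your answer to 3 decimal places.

Market equilibrium (private): 10.842 + 2.595x = 114.890 - 1.461x → x_m = 25.6529.
Social marginal cost = private MC + MEC = 26.615 + 3.125x.
Set SMC = demand: 26.615 + 3.125x = 114.890 - 1.461x → x* = 19.2488.
Gap = |25.6529 − 19.2488| = 6.4041.

6.404 units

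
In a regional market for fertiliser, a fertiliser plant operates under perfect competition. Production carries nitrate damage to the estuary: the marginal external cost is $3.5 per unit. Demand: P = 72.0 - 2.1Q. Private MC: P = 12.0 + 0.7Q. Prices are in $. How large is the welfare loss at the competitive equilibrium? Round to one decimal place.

DWL = $2.2

Market equilibrium (private): 12.0 + 0.7Q = 72.0 - 2.1Q → Q_m = 21.4286.
Social marginal cost = private MC + MEC = 15.5 + 0.7Q.
Set SMC = demand: 15.5 + 0.7Q = 72.0 - 2.1Q → Q* = 20.1786.
The loss is the area between SMC and demand from Q* to Q_m; with linear curves that's a triangle of height MEC(Q_m).
DWL = ½ × 1.2500 × 3.5000 = 2.1875.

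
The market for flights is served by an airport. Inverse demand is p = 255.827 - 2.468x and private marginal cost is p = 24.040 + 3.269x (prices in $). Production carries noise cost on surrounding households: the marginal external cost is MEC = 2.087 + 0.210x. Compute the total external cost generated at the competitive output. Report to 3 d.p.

$255.714

Market equilibrium (private): 24.040 + 3.269x = 255.827 - 2.468x → x_m = 40.4021.
Total external cost = ∫₀^{x_m} (2.087 + 0.210x) dx = 2.087×40.4021 + ½×0.210×40.4021² = 255.7138.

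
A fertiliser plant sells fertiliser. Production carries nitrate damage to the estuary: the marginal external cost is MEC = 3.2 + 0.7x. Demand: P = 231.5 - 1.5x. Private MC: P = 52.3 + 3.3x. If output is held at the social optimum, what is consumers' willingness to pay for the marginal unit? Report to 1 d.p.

Social marginal cost = private MC + MEC = 55.5 + 4.0x.
Set SMC = demand: 55.5 + 4.0x = 231.5 - 1.5x → x* = 32.0000.
Consumer price on the demand curve at x*: 231.5 − 1.5×32.0000 = 183.5000.

P = 183.5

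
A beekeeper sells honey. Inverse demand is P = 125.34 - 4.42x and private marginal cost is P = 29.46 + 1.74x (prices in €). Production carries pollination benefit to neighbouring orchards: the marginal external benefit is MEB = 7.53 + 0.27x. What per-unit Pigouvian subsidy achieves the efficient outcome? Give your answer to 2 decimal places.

Social marginal cost = private MC − MEB = 21.93 + 1.47x.
Set SMC = demand: 21.93 + 1.47x = 125.34 - 4.42x → x* = 17.5569.
The Pigouvian subsidy equals MEB at x*: 7.53 + 0.27×17.5569 = 12.2704.

subsidy = €12.27 per unit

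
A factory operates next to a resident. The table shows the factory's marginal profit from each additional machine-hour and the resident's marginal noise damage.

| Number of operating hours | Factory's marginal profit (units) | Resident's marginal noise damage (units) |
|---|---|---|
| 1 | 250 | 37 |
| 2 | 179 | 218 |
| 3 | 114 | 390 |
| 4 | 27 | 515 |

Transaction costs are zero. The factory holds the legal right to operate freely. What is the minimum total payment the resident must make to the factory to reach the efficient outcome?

320

Left alone the factory would choose level 4 (marginal profit stays positive).
Efficient level: k* = 1 (marginal profit ≥ marginal noise damage through 1).
The resident must at least cover the factory's forgone profit from cutting 4→1: 179 + 114 + 27 = 320.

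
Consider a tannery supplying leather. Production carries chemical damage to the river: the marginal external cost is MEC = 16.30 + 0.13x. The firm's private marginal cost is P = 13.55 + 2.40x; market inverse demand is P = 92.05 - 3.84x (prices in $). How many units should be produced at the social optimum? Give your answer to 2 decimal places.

x* = 9.76

Social marginal cost = private MC + MEC = 29.85 + 2.53x.
Set SMC = demand: 29.85 + 2.53x = 92.05 - 3.84x → x* = 9.7645.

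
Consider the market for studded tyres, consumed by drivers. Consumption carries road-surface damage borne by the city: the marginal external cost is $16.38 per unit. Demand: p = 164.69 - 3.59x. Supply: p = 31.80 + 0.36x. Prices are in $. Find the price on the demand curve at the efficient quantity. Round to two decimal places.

P = $58.80

Social marginal benefit = demand − MEC = 148.31 - 3.59x.
Set SMB = MC: 148.31 - 3.59x = 31.80 + 0.36x → x* = 29.4962.
Consumer price on the demand curve at x*: 164.69 − 3.59×29.4962 = 58.7986.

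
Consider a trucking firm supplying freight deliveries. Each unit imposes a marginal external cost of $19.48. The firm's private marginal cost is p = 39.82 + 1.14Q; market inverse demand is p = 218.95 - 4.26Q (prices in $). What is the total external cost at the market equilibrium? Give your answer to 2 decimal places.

$646.19

Market equilibrium (private): 39.82 + 1.14Q = 218.95 - 4.26Q → Q_m = 33.1722.
Total external cost = MEC × Q_m = 19.48 × 33.1722 = 646.1945.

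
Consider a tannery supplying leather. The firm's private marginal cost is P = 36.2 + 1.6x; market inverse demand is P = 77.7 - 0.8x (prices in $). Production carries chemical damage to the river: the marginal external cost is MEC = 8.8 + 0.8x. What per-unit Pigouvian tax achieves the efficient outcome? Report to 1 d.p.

Social marginal cost = private MC + MEC = 45.0 + 2.4x.
Set SMC = demand: 45.0 + 2.4x = 77.7 - 0.8x → x* = 10.2188.
The Pigouvian tax equals MEC at x*: 8.8 + 0.8×10.2188 = 16.9750.

tax = $17.0 per unit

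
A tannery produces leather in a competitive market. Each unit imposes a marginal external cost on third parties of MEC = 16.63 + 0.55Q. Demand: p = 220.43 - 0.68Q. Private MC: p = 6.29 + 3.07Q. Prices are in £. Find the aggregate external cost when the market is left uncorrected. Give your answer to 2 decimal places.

£1846.38

Market equilibrium (private): 6.29 + 3.07Q = 220.43 - 0.68Q → Q_m = 57.1040.
Total external cost = ∫₀^{Q_m} (16.63 + 0.55Q) dQ = 16.63×57.1040 + ½×0.55×57.1040² = 1846.3779.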